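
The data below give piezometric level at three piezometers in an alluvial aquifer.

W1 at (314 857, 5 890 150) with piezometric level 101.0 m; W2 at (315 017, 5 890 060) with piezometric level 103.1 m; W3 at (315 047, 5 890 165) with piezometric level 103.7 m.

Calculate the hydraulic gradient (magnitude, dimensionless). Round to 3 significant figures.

0.0142

With h = a·x + b·y + c and W1 as origin, the differences give:
  160·a + (-90)·b = +2.1
  190·a + 15·b = +2.7
Eliminate b (×15 and ×(-90), subtract): 19500·a = 274.50 → a = ∂h/∂x = +0.01408
Back-substitute: b = ∂h/∂y = +0.001692.
|∇h| = √(0.01408² + 0.001692²) = 0.01418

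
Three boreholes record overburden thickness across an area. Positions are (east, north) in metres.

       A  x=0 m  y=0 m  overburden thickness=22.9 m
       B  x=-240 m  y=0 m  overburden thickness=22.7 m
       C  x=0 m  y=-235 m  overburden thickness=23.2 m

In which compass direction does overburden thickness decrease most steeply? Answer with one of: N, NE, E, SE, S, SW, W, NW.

NW

∂d/∂x = (22.7 − 22.9) / (-240 − 0) = +0.0008333
∂d/∂y = (23.2 − 22.9) / (-235 − 0) = -0.001277
Steepest decrease is along −∇f = (-0.0008333 E, +0.001277 N) → northwest.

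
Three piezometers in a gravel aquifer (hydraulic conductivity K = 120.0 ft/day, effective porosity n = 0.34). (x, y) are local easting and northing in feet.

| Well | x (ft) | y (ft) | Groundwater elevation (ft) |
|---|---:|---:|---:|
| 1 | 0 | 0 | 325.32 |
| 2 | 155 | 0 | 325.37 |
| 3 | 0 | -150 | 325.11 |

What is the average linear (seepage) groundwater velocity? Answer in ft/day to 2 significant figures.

0.51 ft/day

∂h/∂x = (325.37 − 325.32) / (155 − 0) = +0.0003226
∂h/∂y = (325.11 − 325.32) / (-150 − 0) = +0.001400
|∇h| = √(0.0003226² + 0.001400²) = 0.001437
Seepage velocity v = K·i/n = 120.0 × 0.001437 / 0.34 = 0.5072 ft/day.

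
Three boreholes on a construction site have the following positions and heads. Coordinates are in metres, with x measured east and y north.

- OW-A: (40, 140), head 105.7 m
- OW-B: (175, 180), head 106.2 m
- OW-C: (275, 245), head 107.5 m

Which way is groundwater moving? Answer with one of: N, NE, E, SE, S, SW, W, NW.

S

Taking OW-A as reference: OW-B−OW-A = (135, 40, +0.5); OW-C−OW-A = (235, 105, +1.8).
Solve a·Δx + b·Δy = Δh: det = 135·105 − 235·40 = 4775.
∂h/∂x = [(+0.5)·105 − (+1.8)·40] / 4775 = -0.004084
∂h/∂y = [135·(+1.8) − 235·(+0.5)] / 4775 = +0.02628
Flow = −∇h = (+0.004084 east, -0.02628 north), which points south.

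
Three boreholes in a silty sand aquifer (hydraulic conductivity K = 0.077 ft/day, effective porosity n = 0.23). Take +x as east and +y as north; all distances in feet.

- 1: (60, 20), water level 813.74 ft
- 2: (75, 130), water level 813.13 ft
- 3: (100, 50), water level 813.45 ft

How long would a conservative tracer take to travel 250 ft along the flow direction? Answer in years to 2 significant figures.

330 years

Differences from 1: to 2 (Δx, Δy, Δh) = (15, 110, -0.61); to 3 = (40, 30, -0.29).
Solve a·Δx + b·Δy = Δh: det = 15·30 − 40·110 = -3950.
∂h/∂x = [(-0.61)·30 − (-0.29)·110] / -3950 = -0.003443
∂h/∂y = [15·(-0.29) − 40·(-0.61)] / -3950 = -0.005076
|∇h| = √(-0.003443² + -0.005076²) = 0.006134
Seepage velocity v = K·i/n = 0.077 × 0.006134 / 0.23 = 0.002054 ft/day.
t = 250 / 0.002054 = 1.217e+05 days = 333 years.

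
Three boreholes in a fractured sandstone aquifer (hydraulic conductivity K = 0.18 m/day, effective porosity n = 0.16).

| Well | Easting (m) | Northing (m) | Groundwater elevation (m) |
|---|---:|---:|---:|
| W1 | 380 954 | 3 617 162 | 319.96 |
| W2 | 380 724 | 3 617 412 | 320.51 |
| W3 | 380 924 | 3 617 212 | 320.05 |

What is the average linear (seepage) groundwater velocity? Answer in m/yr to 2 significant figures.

0.67 m/yr

Taking W1 as reference: W2−W1 = (-230, 250, +0.55); W3−W1 = (-30, 50, +0.09).
Determinant of the coordinate differences = (-230)·50 − (-30)·250 = -4000.
∂h/∂x = [(+0.55)·50 − (+0.09)·250] / -4000 = -0.001250
∂h/∂y = [(-230)·(+0.09) − (-30)·(+0.55)] / -4000 = +0.001050
|∇h| = √(-0.001250² + 0.001050²) = 0.001632
Seepage velocity v = K·i/n = 0.18 × 0.001632 / 0.16 = 0.001836 m/day = 0.6706 m/yr.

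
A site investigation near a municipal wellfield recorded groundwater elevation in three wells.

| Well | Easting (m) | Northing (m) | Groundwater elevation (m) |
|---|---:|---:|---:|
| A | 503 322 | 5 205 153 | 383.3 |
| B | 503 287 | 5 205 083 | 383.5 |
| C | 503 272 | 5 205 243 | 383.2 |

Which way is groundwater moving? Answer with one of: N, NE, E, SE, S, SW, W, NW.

With h = a·x + b·y + c and A as origin, the differences give:
  (-35)·a + (-70)·b = +0.2
  (-50)·a + 90·b = -0.1
Eliminate b (×90 and ×(-70), subtract): -6650·a = 11.00 → a = ∂h/∂x = -0.001654
Back-substitute: b = ∂h/∂y = -0.002030.
Flow = −∇h = (+0.001654 east, +0.002030 north), which points northeast.

NE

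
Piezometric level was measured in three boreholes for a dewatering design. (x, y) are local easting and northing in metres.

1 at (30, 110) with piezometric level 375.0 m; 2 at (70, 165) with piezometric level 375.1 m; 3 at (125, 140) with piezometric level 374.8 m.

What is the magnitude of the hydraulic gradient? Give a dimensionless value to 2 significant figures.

Differences from 1: to 2 (Δx, Δy, Δh) = (40, 55, +0.1); to 3 = (95, 30, -0.2).
Determinant of the coordinate differences = 40·30 − 95·55 = -4025.
∂h/∂x = [(+0.1)·30 − (-0.2)·55] / -4025 = -0.003478
∂h/∂y = [40·(-0.2) − 95·(+0.1)] / -4025 = +0.004348
|∇h| = √(-0.003478² + 0.004348²) = 0.005568

0.0056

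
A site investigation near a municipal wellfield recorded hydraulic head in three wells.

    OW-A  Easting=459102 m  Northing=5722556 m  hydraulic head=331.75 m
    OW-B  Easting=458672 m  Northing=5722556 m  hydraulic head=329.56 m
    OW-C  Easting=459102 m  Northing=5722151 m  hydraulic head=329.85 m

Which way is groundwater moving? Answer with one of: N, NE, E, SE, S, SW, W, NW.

∂h/∂x = (329.56 − 331.75) / (458672 − 459102) = +0.005093
∂h/∂y = (329.85 − 331.75) / (5722151 − 5722556) = +0.004691
Flow = −∇h = (-0.005093 east, -0.004691 north), which points southwest.

SW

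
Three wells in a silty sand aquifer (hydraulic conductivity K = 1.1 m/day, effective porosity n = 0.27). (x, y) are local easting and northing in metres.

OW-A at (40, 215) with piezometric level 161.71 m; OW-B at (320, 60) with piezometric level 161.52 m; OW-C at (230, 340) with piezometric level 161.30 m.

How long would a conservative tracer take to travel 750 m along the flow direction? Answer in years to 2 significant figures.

280 years

With h = a·x + b·y + c and OW-A as origin, the differences give:
  280·a + (-155)·b = -0.19
  190·a + 125·b = -0.41
Eliminate b (×125 and ×(-155), subtract): 64450·a = -87.300 → a = ∂h/∂x = -0.001355
Back-substitute: b = ∂h/∂y = -0.001221.
|∇h| = √(-0.001355² + -0.001221²) = 0.001824
Seepage velocity v = K·i/n = 1.1 × 0.001824 / 0.27 = 0.007431 m/day.
t = 750 / 0.007431 = 1.009e+05 days = 276 years.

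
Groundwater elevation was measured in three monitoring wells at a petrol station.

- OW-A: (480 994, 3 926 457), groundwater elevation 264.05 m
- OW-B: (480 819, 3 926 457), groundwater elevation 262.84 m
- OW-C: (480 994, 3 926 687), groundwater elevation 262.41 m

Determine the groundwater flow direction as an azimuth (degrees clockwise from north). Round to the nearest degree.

316°

∂h/∂x = (262.84 − 264.05) / (480819 − 480994) = +0.006914
∂h/∂y = (262.41 − 264.05) / (3926687 − 3926457) = -0.007130
Flow direction (−∇h) has components (-0.006914 E, +0.007130 N).
Azimuth = atan2(E, N) = atan2(-0.006914, +0.007130) = 315.9° ≈ 316°.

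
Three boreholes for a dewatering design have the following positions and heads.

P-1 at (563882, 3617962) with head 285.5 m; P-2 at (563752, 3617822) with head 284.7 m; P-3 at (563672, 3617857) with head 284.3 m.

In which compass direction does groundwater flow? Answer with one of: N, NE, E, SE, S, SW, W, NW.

Taking P-1 as reference: P-2−P-1 = (-130, -140, -0.8); P-3−P-1 = (-210, -105, -1.2).
Solve a·Δx + b·Δy = Δh: det = (-130)·(-105) − (-210)·(-140) = -15750.
∂h/∂x = [(-0.8)·(-105) − (-1.2)·(-140)] / -15750 = +0.005333
∂h/∂y = [(-130)·(-1.2) − (-210)·(-0.8)] / -15750 = +0.0007619
Flow = −∇h = (-0.005333 east, -0.0007619 north), which points west.

W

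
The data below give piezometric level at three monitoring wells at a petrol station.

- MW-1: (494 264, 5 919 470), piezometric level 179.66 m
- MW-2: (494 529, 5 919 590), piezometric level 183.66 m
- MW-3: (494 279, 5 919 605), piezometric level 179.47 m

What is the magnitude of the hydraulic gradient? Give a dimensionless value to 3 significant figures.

Three-point gradient (reference MW-1): Δ to MW-2 = (265, 120, +4.00), Δ to MW-3 = (15, 135, -0.19).
∂h/∂x = +0.01657, ∂h/∂y = -0.003248 (det = 33975).
|∇h| = √(0.01657² + -0.003248²) = 0.01689

0.0169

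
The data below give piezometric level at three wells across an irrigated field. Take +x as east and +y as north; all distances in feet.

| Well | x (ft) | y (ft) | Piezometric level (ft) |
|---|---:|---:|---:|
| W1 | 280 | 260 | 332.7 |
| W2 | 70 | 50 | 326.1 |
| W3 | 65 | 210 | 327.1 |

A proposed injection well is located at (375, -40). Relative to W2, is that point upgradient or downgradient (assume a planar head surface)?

upgradient

Differences from W1: to W2 (Δx, Δy, Δh) = (-210, -210, -6.6); to W3 = (-215, -50, -5.6).
Solve a·Δx + b·Δy = Δh: det = (-210)·(-50) − (-215)·(-210) = -34650.
∂h/∂x = [(-6.6)·(-50) − (-5.6)·(-210)] / -34650 = +0.02442
∂h/∂y = [(-210)·(-5.6) − (-215)·(-6.6)] / -34650 = +0.007013
Head at (375, -40) = 332.7 + (+0.02442)·(95) + (+0.007013)·(-300) = 332.92 ft.
That is higher than the 326.1 ft at W2, so the point is upgradient.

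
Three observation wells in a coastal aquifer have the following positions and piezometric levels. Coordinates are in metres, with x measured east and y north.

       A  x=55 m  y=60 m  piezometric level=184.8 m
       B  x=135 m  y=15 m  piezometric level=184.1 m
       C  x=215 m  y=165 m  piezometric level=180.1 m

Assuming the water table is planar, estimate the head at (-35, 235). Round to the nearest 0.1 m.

With h = a·x + b·y + c and A as origin, the differences give:
  80·a + (-45)·b = -0.7
  160·a + 105·b = -4.7
Eliminate b (×105 and ×(-45), subtract): 15600·a = -285.00 → a = ∂h/∂x = -0.01827
Back-substitute: b = ∂h/∂y = -0.01692.
h(-35, 235) = 184.8 + (-0.01827)·(-90) + (-0.01692)·(175) = 184.8 +1.644 -2.962 = 183.483 m.

183.5 m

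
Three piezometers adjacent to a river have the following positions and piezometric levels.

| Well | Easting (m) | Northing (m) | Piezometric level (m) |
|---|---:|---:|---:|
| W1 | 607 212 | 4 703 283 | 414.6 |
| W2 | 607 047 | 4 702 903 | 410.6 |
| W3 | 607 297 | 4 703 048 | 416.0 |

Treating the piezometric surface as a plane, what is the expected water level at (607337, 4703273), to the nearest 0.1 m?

With h = a·x + b·y + c and W1 as origin, the differences give:
  (-165)·a + (-380)·b = -4.0
  85·a + (-235)·b = +1.4
Eliminate b (×(-235) and ×(-380), subtract): 71075·a = 1472.00 → a = ∂h/∂x = +0.02071
Back-substitute: b = ∂h/∂y = +0.001534.
h(607337, 4703273) = 414.6 + (+0.02071)·(125) + (+0.001534)·(-10) = 414.6 +2.589 -0.015 = 417.173 m.

417.2 m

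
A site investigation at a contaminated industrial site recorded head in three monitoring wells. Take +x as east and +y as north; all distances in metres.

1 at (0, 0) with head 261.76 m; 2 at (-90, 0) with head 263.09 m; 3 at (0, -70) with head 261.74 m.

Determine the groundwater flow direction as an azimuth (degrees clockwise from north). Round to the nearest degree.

∂h/∂x = (263.09 − 261.76) / (-90 − 0) = -0.01478
∂h/∂y = (261.74 − 261.76) / (-70 − 0) = +0.0002857
Flow direction (−∇h) has components (+0.01478 E, -0.0002857 N).
Azimuth = atan2(E, N) = atan2(+0.01478, -0.0002857) = 91.1° ≈ 091°.

091°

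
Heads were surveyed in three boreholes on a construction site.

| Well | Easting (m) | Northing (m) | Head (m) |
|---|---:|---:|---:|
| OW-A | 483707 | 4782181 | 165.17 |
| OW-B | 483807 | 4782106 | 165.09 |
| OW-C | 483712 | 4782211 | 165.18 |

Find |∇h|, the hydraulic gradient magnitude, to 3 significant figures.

0.000641

Differences from OW-A: to OW-B (Δx, Δy, Δh) = (100, -75, -0.08); to OW-C = (5, 30, +0.01).
Solve a·Δx + b·Δy = Δh: det = 100·30 − 5·(-75) = 3375.
∂h/∂x = [(-0.08)·30 − (+0.01)·(-75)] / 3375 = -0.0004889
∂h/∂y = [100·(+0.01) − 5·(-0.08)] / 3375 = +0.0004148
|∇h| = √(-0.0004889² + 0.0004148²) = 0.0006412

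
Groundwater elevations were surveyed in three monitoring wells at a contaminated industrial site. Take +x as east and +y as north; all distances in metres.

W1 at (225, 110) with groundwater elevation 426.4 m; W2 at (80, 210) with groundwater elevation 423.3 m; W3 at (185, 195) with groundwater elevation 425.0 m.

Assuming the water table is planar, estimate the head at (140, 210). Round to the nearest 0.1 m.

Differences from W1: to W2 (Δx, Δy, Δh) = (-145, 100, -3.1); to W3 = (-40, 85, -1.4).
Solve a·Δx + b·Δy = Δh: det = (-145)·85 − (-40)·100 = -8325.
∂h/∂x = [(-3.1)·85 − (-1.4)·100] / -8325 = +0.01483
∂h/∂y = [(-145)·(-1.4) − (-40)·(-3.1)] / -8325 = -0.009489
h(140, 210) = 426.4 + (+0.01483)·(-85) + (-0.009489)·(100) = 426.4 -1.261 -0.949 = 424.190 m.

424.2 m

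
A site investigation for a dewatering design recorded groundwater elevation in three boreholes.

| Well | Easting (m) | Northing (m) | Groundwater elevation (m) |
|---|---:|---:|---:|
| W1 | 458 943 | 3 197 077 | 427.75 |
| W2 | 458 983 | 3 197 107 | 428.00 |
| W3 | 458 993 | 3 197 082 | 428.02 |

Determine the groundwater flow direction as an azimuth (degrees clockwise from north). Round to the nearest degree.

256°

Three-point gradient (reference W1): Δ to W2 = (40, 30, +0.25), Δ to W3 = (50, 5, +0.27).
∂h/∂x = +0.005269, ∂h/∂y = +0.001308 (det = -1300).
Flow direction (−∇h) has components (-0.005269 E, -0.001308 N).
Azimuth = atan2(E, N) = atan2(-0.005269, -0.001308) = 256.1° ≈ 256°.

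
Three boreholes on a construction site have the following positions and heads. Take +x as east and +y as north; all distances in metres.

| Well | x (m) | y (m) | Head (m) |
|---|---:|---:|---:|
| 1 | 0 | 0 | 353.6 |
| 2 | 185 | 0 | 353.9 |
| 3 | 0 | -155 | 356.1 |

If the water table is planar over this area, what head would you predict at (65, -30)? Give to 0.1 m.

354.2 m

∂h/∂x = (353.9 − 353.6) / (185 − 0) = +0.001622
∂h/∂y = (356.1 − 353.6) / (-155 − 0) = -0.01613
h(65, -30) = 353.6 + (+0.001622)·(65) + (-0.01613)·(-30) = 353.6 +0.105 +0.484 = 354.189 m.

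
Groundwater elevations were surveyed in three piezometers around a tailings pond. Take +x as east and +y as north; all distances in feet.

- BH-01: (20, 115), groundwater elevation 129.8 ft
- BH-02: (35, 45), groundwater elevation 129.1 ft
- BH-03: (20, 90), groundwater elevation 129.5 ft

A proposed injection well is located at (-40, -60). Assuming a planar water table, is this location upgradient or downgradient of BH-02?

With h = a·x + b·y + c and BH-01 as origin, the differences give:
  15·a + (-70)·b = -0.7
  0·a + (-25)·b = -0.3
Eliminate b (×(-25) and ×(-70), subtract): -375·a = -3.50 → a = ∂h/∂x = +0.009333
Back-substitute: b = ∂h/∂y = +0.01200.
Head at (-40, -60) = 129.8 + (+0.009333)·(-60) + (+0.01200)·(-175) = 127.14 ft.
That is lower than the 129.1 ft at BH-02, so the point is downgradient.

downgradient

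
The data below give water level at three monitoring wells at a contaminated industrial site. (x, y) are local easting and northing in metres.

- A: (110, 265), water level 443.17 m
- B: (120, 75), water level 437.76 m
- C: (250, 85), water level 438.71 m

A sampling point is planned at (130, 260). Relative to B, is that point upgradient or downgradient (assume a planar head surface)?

Taking A as reference: B−A = (10, -190, -5.41); C−A = (140, -180, -4.46).
Determinant of the coordinate differences = 10·(-180) − 140·(-190) = 24800.
∂h/∂x = [(-5.41)·(-180) − (-4.46)·(-190)] / 24800 = +0.005097
∂h/∂y = [10·(-4.46) − 140·(-5.41)] / 24800 = +0.02874
Head at (130, 260) = 443.17 + (+0.005097)·(20) + (+0.02874)·(-5) = 443.13 m.
That is higher than the 437.76 m at B, so the point is upgradient.

upgradient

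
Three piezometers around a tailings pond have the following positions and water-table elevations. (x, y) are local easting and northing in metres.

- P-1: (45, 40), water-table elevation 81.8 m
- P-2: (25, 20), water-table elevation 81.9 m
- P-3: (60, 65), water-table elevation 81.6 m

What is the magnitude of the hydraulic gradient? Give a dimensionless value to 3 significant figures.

With h = a·x + b·y + c and P-1 as origin, the differences give:
  (-20)·a + (-20)·b = +0.1
  15·a + 25·b = -0.2
Eliminate b (×25 and ×(-20), subtract): -200·a = -1.50 → a = ∂h/∂x = +0.007500
Back-substitute: b = ∂h/∂y = -0.01250.
|∇h| = √(0.007500² + -0.01250²) = 0.01458

0.0146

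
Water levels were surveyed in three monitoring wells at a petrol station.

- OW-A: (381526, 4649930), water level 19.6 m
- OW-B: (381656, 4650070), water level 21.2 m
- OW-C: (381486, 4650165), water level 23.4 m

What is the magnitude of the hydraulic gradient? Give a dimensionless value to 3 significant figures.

Three-point gradient (reference OW-A): Δ to OW-B = (130, 140, +1.6), Δ to OW-C = (-40, 235, +3.8).
∂h/∂x = -0.004315, ∂h/∂y = +0.01544 (det = 36150).
|∇h| = √(-0.004315² + 0.01544²) = 0.01603

0.0160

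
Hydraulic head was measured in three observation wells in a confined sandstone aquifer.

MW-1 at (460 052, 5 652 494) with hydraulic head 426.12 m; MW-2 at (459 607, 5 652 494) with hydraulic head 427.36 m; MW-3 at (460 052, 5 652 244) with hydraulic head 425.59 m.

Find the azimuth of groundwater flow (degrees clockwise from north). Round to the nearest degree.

∂h/∂x = (427.36 − 426.12) / (459607 − 460052) = -0.002787
∂h/∂y = (425.59 − 426.12) / (5652244 − 5652494) = +0.002120
Flow direction (−∇h) has components (+0.002787 E, -0.002120 N).
Azimuth = atan2(E, N) = atan2(+0.002787, -0.002120) = 127.3° ≈ 127°.

127°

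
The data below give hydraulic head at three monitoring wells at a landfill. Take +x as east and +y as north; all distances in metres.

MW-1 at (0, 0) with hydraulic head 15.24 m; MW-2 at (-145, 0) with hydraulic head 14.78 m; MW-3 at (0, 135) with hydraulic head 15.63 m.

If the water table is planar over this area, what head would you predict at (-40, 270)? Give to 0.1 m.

∂h/∂x = (14.78 − 15.24) / (-145 − 0) = +0.003172
∂h/∂y = (15.63 − 15.24) / (135 − 0) = +0.002889
h(-40, 270) = 15.24 + (+0.003172)·(-40) + (+0.002889)·(270) = 15.24 -0.127 +0.780 = 15.893 m.

15.9 m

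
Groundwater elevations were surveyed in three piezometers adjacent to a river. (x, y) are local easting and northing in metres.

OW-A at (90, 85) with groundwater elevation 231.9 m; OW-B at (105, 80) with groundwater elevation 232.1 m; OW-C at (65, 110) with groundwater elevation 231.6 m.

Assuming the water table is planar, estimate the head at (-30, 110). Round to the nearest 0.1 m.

230.3 m

Differences from OW-A: to OW-B (Δx, Δy, Δh) = (15, -5, +0.2); to OW-C = (-25, 25, -0.3).
Determinant of the coordinate differences = 15·25 − (-25)·(-5) = 250.
∂h/∂x = [(+0.2)·25 − (-0.3)·(-5)] / 250 = +0.01400
∂h/∂y = [15·(-0.3) − (-25)·(+0.2)] / 250 = +0.002000
h(-30, 110) = 231.9 + (+0.01400)·(-120) + (+0.002000)·(25) = 231.9 -1.680 +0.050 = 230.270 m.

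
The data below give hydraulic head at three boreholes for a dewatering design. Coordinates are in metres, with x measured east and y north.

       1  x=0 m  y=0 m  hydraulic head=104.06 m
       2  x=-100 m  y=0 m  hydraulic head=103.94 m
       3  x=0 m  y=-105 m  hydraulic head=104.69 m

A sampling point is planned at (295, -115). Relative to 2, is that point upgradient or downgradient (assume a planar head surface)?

upgradient

∂h/∂x = (103.94 − 104.06) / (-100 − 0) = +0.001200
∂h/∂y = (104.69 − 104.06) / (-105 − 0) = -0.006000
Head at (295, -115) = 104.06 + (+0.001200)·(295) + (-0.006000)·(-115) = 105.10 m.
That is higher than the 103.94 m at 2, so the point is upgradient.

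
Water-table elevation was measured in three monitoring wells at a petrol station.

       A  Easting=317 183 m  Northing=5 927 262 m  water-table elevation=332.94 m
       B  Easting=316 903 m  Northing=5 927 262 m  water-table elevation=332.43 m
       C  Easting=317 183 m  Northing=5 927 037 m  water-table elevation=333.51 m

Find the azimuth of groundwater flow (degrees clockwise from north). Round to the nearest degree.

∂h/∂x = (332.43 − 332.94) / (316903 − 317183) = +0.001821
∂h/∂y = (333.51 − 332.94) / (5927037 − 5927262) = -0.002533
Flow direction (−∇h) has components (-0.001821 E, +0.002533 N).
Azimuth = atan2(E, N) = atan2(-0.001821, +0.002533) = 324.3° ≈ 324°.

324°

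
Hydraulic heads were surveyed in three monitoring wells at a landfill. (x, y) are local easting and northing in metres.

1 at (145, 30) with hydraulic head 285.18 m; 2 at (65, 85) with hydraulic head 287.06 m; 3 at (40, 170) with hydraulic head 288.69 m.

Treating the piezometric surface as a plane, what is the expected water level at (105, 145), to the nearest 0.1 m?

287.5 m

Taking 1 as reference: 2−1 = (-80, 55, +1.88); 3−1 = (-105, 140, +3.51).
Determinant of the coordinate differences = (-80)·140 − (-105)·55 = -5425.
∂h/∂x = [(+1.88)·140 − (+3.51)·55] / -5425 = -0.01293
∂h/∂y = [(-80)·(+3.51) − (-105)·(+1.88)] / -5425 = +0.01537
h(105, 145) = 285.18 + (-0.01293)·(-40) + (+0.01537)·(115) = 285.18 +0.517 +1.768 = 287.465 m.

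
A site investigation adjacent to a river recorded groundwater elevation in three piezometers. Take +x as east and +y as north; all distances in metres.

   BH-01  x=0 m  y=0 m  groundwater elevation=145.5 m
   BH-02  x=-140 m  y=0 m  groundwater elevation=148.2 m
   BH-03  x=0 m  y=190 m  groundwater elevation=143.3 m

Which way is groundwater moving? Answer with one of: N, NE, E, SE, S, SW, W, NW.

NE

∂h/∂x = (148.2 − 145.5) / (-140 − 0) = -0.01929
∂h/∂y = (143.3 − 145.5) / (190 − 0) = -0.01158
Flow = −∇h = (+0.01929 east, +0.01158 north), which points northeast.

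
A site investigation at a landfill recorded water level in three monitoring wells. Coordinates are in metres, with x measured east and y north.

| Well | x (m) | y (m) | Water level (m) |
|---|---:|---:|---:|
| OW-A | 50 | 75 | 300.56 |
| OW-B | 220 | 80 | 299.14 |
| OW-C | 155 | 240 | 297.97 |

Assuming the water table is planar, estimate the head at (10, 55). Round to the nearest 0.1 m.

301.1 m

With h = a·x + b·y + c and OW-A as origin, the differences give:
  170·a + 5·b = -1.42
  105·a + 165·b = -2.59
Eliminate b (×165 and ×5, subtract): 27525·a = -221.350 → a = ∂h/∂x = -0.008042
Back-substitute: b = ∂h/∂y = -0.01058.
h(10, 55) = 300.56 + (-0.008042)·(-40) + (-0.01058)·(-20) = 300.56 +0.322 +0.212 = 301.093 m.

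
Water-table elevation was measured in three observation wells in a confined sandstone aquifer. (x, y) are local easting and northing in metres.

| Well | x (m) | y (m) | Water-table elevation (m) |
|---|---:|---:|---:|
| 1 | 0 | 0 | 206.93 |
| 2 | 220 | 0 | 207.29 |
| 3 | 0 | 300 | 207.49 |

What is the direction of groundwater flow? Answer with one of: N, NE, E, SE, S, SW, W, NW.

SW

∂h/∂x = (207.29 − 206.93) / (220 − 0) = +0.001636
∂h/∂y = (207.49 − 206.93) / (300 − 0) = +0.001867
Flow = −∇h = (-0.001636 east, -0.001867 north), which points southwest.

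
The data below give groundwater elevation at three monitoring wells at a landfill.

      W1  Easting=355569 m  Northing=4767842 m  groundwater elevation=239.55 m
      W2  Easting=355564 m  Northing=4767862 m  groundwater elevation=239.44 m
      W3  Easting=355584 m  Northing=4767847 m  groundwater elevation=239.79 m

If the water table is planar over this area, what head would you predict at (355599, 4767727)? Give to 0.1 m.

240.2 m

With h = a·x + b·y + c and W1 as origin, the differences give:
  (-5)·a + 20·b = -0.11
  15·a + 5·b = +0.24
Eliminate b (×5 and ×20, subtract): -325·a = -5.350 → a = ∂h/∂x = +0.01646
Back-substitute: b = ∂h/∂y = -0.001385.
h(355599, 4767727) = 239.55 + (+0.01646)·(30) + (-0.001385)·(-115) = 239.55 +0.494 +0.159 = 240.203 m.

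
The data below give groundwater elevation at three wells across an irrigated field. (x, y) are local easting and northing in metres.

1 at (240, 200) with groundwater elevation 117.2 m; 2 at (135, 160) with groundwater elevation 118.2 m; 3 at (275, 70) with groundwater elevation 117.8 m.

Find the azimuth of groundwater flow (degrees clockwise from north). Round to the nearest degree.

047°

With h = a·x + b·y + c and 1 as origin, the differences give:
  (-105)·a + (-40)·b = +1.0
  35·a + (-130)·b = +0.6
Eliminate b (×(-130) and ×(-40), subtract): 15050·a = -106.00 → a = ∂h/∂x = -0.007043
Back-substitute: b = ∂h/∂y = -0.006512.
Flow direction (−∇h) has components (+0.007043 E, +0.006512 N).
Azimuth = atan2(E, N) = atan2(+0.007043, +0.006512) = 47.2° ≈ 047°.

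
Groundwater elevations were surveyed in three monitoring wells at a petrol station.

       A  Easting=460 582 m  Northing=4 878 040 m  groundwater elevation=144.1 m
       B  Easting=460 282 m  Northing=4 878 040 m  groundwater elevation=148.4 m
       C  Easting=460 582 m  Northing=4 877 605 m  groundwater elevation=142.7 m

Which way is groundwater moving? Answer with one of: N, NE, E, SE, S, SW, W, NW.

E

∂h/∂x = (148.4 − 144.1) / (460282 − 460582) = -0.01433
∂h/∂y = (142.7 − 144.1) / (4877605 − 4878040) = +0.003218
Flow = −∇h = (+0.01433 east, -0.003218 north), which points east.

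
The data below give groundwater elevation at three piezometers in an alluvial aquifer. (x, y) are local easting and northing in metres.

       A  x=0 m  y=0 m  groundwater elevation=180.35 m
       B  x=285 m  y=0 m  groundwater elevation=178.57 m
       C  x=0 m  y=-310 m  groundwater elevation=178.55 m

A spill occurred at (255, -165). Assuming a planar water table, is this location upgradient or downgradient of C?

∂h/∂x = (178.57 − 180.35) / (285 − 0) = -0.006246
∂h/∂y = (178.55 − 180.35) / (-310 − 0) = +0.005806
Head at (255, -165) = 180.35 + (-0.006246)·(255) + (+0.005806)·(-165) = 177.80 m.
That is lower than the 178.55 m at C, so the point is downgradient.

downgradient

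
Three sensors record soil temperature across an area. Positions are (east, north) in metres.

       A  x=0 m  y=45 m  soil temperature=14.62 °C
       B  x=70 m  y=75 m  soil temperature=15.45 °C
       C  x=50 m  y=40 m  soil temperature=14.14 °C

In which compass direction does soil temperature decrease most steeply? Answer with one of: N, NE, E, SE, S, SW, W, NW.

S

Three-point gradient (reference A): Δ to B = (70, 30, +0.83), Δ to C = (50, -5, -0.48).
∂T/∂x = -0.005541, ∂T/∂y = +0.04059 (det = -1850).
Steepest decrease is along −∇f = (+0.005541 E, -0.04059 N) → south.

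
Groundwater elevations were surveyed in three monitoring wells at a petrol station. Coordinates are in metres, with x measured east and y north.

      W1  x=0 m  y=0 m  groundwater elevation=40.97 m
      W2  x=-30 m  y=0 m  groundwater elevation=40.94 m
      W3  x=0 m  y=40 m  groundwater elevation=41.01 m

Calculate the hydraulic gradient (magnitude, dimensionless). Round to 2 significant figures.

0.0014

∂h/∂x = (40.94 − 40.97) / (-30 − 0) = +0.001000
∂h/∂y = (41.01 − 40.97) / (40 − 0) = +0.0010000
|∇h| = √(0.001000² + 0.0010000²) = 0.001414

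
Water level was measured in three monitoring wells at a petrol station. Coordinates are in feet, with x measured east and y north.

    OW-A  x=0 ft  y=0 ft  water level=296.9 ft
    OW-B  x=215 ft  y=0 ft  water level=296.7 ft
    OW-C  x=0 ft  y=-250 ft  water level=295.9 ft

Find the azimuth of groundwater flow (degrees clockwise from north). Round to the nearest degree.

167°

∂h/∂x = (296.7 − 296.9) / (215 − 0) = -0.0009302
∂h/∂y = (295.9 − 296.9) / (-250 − 0) = +0.004000
Flow direction (−∇h) has components (+0.0009302 E, -0.004000 N).
Azimuth = atan2(E, N) = atan2(+0.0009302, -0.004000) = 166.9° ≈ 167°.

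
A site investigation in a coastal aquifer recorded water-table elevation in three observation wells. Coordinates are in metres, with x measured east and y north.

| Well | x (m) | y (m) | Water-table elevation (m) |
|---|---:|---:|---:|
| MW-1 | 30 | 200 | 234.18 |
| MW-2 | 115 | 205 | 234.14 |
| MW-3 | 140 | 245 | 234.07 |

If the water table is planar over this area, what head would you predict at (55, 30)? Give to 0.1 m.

234.4 m

With h = a·x + b·y + c and MW-1 as origin, the differences give:
  85·a + 5·b = -0.04
  110·a + 45·b = -0.11
Eliminate b (×45 and ×5, subtract): 3275·a = -1.250 → a = ∂h/∂x = -0.0003817
Back-substitute: b = ∂h/∂y = -0.001511.
h(55, 30) = 234.18 + (-0.0003817)·(25) + (-0.001511)·(-170) = 234.18 -0.010 +0.257 = 234.427 m.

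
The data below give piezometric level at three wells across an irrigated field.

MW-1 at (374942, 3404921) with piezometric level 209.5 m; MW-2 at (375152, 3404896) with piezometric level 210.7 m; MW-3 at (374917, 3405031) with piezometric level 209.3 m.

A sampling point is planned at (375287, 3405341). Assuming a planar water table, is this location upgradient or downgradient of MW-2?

upgradient

With h = a·x + b·y + c and MW-1 as origin, the differences give:
  210·a + (-25)·b = +1.2
  (-25)·a + 110·b = -0.2
Eliminate b (×110 and ×(-25), subtract): 22475·a = 127.00 → a = ∂h/∂x = +0.005651
Back-substitute: b = ∂h/∂y = -0.0005339.
Head at (375287, 3405341) = 209.5 + (+0.005651)·(345) + (-0.0005339)·(420) = 211.23 m.
That is higher than the 210.7 m at MW-2, so the point is upgradient.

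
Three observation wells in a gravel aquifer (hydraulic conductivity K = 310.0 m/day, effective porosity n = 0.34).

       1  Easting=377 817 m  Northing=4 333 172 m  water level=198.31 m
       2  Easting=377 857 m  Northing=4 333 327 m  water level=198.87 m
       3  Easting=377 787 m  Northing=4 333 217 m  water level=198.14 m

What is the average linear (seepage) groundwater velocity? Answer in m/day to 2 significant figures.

Taking 1 as reference: 2−1 = (40, 155, +0.56); 3−1 = (-30, 45, -0.17).
Determinant of the coordinate differences = 40·45 − (-30)·155 = 6450.
∂h/∂x = [(+0.56)·45 − (-0.17)·155] / 6450 = +0.007992
∂h/∂y = [40·(-0.17) − (-30)·(+0.56)] / 6450 = +0.001550
|∇h| = √(0.007992² + 0.001550²) = 0.008141
Seepage velocity v = K·i/n = 310.0 × 0.008141 / 0.34 = 7.423 m/day.

7.4 m/day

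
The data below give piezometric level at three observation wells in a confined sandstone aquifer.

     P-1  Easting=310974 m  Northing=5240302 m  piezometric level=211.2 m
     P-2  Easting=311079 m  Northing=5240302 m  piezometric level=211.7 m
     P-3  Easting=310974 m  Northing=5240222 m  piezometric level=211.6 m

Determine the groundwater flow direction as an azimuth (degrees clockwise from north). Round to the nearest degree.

∂h/∂x = (211.7 − 211.2) / (311079 − 310974) = +0.004762
∂h/∂y = (211.6 − 211.2) / (5240222 − 5240302) = -0.005000
Flow direction (−∇h) has components (-0.004762 E, +0.005000 N).
Azimuth = atan2(E, N) = atan2(-0.004762, +0.005000) = 316.4° ≈ 316°.

316°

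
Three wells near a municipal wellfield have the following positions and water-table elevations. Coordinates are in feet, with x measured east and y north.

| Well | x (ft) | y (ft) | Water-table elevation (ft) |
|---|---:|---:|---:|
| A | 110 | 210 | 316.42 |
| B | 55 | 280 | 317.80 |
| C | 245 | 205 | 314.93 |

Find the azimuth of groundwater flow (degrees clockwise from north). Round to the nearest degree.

With h = a·x + b·y + c and A as origin, the differences give:
  (-55)·a + 70·b = +1.38
  135·a + (-5)·b = -1.49
Eliminate b (×(-5) and ×70, subtract): -9175·a = 97.400 → a = ∂h/∂x = -0.01062
Back-substitute: b = ∂h/∂y = +0.01137.
Flow direction (−∇h) has components (+0.01062 E, -0.01137 N).
Azimuth = atan2(E, N) = atan2(+0.01062, -0.01137) = 137.0° ≈ 137°.

137°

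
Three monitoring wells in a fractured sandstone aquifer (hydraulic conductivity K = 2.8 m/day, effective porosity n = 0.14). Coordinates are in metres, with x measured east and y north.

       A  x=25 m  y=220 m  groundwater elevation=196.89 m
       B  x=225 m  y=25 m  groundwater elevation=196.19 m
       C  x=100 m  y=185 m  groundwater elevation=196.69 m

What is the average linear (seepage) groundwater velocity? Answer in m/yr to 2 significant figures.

18 m/yr

With h = a·x + b·y + c and A as origin, the differences give:
  200·a + (-195)·b = -0.70
  75·a + (-35)·b = -0.20
Eliminate b (×(-35) and ×(-195), subtract): 7625·a = -14.500 → a = ∂h/∂x = -0.001902
Back-substitute: b = ∂h/∂y = +0.001639.
|∇h| = √(-0.001902² + 0.001639²) = 0.002511
Seepage velocity v = K·i/n = 2.8 × 0.002511 / 0.14 = 0.05022 m/day = 18.34 m/yr.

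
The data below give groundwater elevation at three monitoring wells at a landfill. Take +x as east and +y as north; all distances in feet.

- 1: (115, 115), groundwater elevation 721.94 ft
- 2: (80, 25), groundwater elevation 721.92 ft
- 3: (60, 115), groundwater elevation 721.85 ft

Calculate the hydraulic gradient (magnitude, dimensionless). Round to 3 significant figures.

Taking 1 as reference: 2−1 = (-35, -90, -0.02); 3−1 = (-55, 0, -0.09).
Determinant of the coordinate differences = (-35)·0 − (-55)·(-90) = -4950.
∂h/∂x = [(-0.02)·0 − (-0.09)·(-90)] / -4950 = +0.001636
∂h/∂y = [(-35)·(-0.09) − (-55)·(-0.02)] / -4950 = -0.0004141
|∇h| = √(0.001636² + -0.0004141²) = 0.001688

0.00169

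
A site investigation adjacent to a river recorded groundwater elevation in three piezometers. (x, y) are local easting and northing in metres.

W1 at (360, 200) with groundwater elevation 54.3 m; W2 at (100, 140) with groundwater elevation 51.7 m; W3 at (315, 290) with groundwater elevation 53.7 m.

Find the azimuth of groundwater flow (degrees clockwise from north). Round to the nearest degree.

278°

With h = a·x + b·y + c and W1 as origin, the differences give:
  (-260)·a + (-60)·b = -2.6
  (-45)·a + 90·b = -0.6
Eliminate b (×90 and ×(-60), subtract): -26100·a = -270.00 → a = ∂h/∂x = +0.01034
Back-substitute: b = ∂h/∂y = -0.001494.
Flow direction (−∇h) has components (-0.01034 E, +0.001494 N).
Azimuth = atan2(E, N) = atan2(-0.01034, +0.001494) = 278.2° ≈ 278°.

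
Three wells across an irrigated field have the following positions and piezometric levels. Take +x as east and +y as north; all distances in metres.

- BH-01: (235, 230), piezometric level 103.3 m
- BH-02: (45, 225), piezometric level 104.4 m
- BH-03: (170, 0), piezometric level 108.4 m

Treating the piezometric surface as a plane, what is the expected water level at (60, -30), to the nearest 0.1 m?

109.6 m

Taking BH-01 as reference: BH-02−BH-01 = (-190, -5, +1.1); BH-03−BH-01 = (-65, -230, +5.1).
Determinant of the coordinate differences = (-190)·(-230) − (-65)·(-5) = 43375.
∂h/∂x = [(+1.1)·(-230) − (+5.1)·(-5)] / 43375 = -0.005245
∂h/∂y = [(-190)·(+5.1) − (-65)·(+1.1)] / 43375 = -0.02069
h(60, -30) = 103.3 + (-0.005245)·(-175) + (-0.02069)·(-260) = 103.3 +0.918 +5.380 = 109.598 m.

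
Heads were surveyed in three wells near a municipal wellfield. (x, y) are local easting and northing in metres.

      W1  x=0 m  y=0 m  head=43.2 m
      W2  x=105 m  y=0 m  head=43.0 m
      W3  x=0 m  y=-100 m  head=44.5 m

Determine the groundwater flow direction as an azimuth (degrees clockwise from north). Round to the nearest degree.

∂h/∂x = (43.0 − 43.2) / (105 − 0) = -0.001905
∂h/∂y = (44.5 − 43.2) / (-100 − 0) = -0.01300
Flow direction (−∇h) has components (+0.001905 E, +0.01300 N).
Azimuth = atan2(E, N) = atan2(+0.001905, +0.01300) = 8.3° ≈ 008°.

008°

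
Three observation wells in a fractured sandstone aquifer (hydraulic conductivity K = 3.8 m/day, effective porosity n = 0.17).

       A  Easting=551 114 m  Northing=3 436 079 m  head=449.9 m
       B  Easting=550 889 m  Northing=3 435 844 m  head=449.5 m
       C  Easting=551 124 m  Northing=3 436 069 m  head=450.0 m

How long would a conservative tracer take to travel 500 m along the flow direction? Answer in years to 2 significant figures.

8.5 years

Taking A as reference: B−A = (-225, -235, -0.4); C−A = (10, -10, +0.1).
Solve a·Δx + b·Δy = Δh: det = (-225)·(-10) − 10·(-235) = 4600.
∂h/∂x = [(-0.4)·(-10) − (+0.1)·(-235)] / 4600 = +0.005978
∂h/∂y = [(-225)·(+0.1) − 10·(-0.4)] / 4600 = -0.004022
|∇h| = √(0.005978² + -0.004022²) = 0.007205
Seepage velocity v = K·i/n = 3.8 × 0.007205 / 0.17 = 0.1611 m/day.
t = 500 / 0.1611 = 3104 days = 8.5 years.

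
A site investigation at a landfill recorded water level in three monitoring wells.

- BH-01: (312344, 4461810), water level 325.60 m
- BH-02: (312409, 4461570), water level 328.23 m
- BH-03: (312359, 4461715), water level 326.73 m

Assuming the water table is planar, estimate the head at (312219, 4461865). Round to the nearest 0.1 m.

325.9 m

Taking BH-01 as reference: BH-02−BH-01 = (65, -240, +2.63); BH-03−BH-01 = (15, -95, +1.13).
Solve a·Δx + b·Δy = Δh: det = 65·(-95) − 15·(-240) = -2575.
∂h/∂x = [(+2.63)·(-95) − (+1.13)·(-240)] / -2575 = -0.008291
∂h/∂y = [65·(+1.13) − 15·(+2.63)] / -2575 = -0.01320
h(312219, 4461865) = 325.60 + (-0.008291)·(-125) + (-0.01320)·(55) = 325.60 +1.036 -0.726 = 325.910 m.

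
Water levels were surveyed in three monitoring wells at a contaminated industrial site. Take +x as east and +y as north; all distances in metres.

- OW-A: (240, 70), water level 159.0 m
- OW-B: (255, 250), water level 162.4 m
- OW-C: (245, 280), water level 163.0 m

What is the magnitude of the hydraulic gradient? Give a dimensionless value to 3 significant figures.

With h = a·x + b·y + c and OW-A as origin, the differences give:
  15·a + 180·b = +3.4
  5·a + 210·b = +4.0
Eliminate b (×210 and ×180, subtract): 2250·a = -6.00 → a = ∂h/∂x = -0.002667
Back-substitute: b = ∂h/∂y = +0.01911.
|∇h| = √(-0.002667² + 0.01911²) = 0.0193

0.0193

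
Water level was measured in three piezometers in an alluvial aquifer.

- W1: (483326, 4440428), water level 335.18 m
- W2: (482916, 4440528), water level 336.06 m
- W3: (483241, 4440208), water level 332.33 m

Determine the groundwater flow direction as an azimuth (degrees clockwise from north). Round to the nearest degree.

184°

Taking W1 as reference: W2−W1 = (-410, 100, +0.88); W3−W1 = (-85, -220, -2.85).
Solve a·Δx + b·Δy = Δh: det = (-410)·(-220) − (-85)·100 = 98700.
∂h/∂x = [(+0.88)·(-220) − (-2.85)·100] / 98700 = +0.0009260
∂h/∂y = [(-410)·(-2.85) − (-85)·(+0.88)] / 98700 = +0.01260
Flow direction (−∇h) has components (-0.0009260 E, -0.01260 N).
Azimuth = atan2(E, N) = atan2(-0.0009260, -0.01260) = 184.2° ≈ 184°.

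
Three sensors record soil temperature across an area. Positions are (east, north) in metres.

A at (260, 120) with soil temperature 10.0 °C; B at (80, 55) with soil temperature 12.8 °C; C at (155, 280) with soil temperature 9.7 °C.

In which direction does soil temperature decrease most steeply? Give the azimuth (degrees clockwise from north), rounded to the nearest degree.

With T = a·x + b·y + c and A as origin, the differences give:
  (-180)·a + (-65)·b = +2.8
  (-105)·a + 160·b = -0.3
Eliminate b (×160 and ×(-65), subtract): -35625·a = 428.50 → a = ∂T/∂x = -0.01203
Back-substitute: b = ∂T/∂y = -0.009768.
Steepest decrease is along −∇f: components (+0.01203 E, +0.009768 N).
Azimuth = atan2(+0.01203, +0.009768) = 50.9° ≈ 051°.

051°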